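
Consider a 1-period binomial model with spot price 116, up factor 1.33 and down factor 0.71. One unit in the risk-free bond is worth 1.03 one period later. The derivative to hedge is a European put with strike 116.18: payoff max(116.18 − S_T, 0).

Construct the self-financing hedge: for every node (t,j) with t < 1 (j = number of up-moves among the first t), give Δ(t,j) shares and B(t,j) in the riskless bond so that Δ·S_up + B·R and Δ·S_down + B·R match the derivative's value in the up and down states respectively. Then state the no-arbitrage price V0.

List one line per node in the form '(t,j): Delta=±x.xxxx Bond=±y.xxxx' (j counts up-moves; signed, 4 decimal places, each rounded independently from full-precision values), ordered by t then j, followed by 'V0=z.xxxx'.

(0,0): Delta=-0.4702 Bond=70.4363
V0=15.8879

Risk-neutral probability p* = (R−d)/(u−d) = (1.03−0.71)/(1.33−0.71) = 0.5161.
Terminal payoffs: V(1,0)=33.8200, V(1,1)=0.0000
(0,0): S=116.0000. Δ = (V_up−V_dn)/(S_up−S_dn) = (0.0000−33.8200)/(154.2800−82.3600) = -0.4702. V = [p*·0.0000 + (1−p*)·33.8200]/1.03 = 15.8879. B = V − Δ·S = 70.4363.
The time-0 hedge costs 15.8879, which is the no-arbitrage price.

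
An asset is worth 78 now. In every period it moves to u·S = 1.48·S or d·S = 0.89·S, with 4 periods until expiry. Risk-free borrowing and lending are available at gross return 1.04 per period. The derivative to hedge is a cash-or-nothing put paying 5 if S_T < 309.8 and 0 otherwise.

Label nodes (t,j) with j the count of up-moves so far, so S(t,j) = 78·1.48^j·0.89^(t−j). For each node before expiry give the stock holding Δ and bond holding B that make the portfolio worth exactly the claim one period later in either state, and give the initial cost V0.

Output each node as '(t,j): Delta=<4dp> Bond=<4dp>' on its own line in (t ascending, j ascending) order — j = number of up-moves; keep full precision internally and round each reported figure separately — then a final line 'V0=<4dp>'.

(0,0): Delta=-0.0016 Bond=4.3800
(1,0): Delta=0.0000 Bond=4.4450
(1,1): Delta=-0.0044 Bond=4.8784
(2,0): Delta=0.0000 Bond=4.6228
(2,1): Delta=0.0000 Bond=4.6228
(2,2): Delta=-0.0121 Bond=6.3957
(3,0): Delta=0.0000 Bond=4.8077
(3,1): Delta=0.0000 Bond=4.8077
(3,2): Delta=0.0000 Bond=4.8077
(3,3): Delta=-0.0335 Bond=12.0600
V0=4.2562

No-arbitrage ⇒ martingale measure with p* = (R−d)/(u−d) = 0.2542.
At expiry t=4: V(4,0)=5.0000, V(4,1)=5.0000, V(4,2)=5.0000, V(4,3)=5.0000, V(4,4)=0.0000
(3,0): S=54.9876. Δ = (V_up−V_dn)/(S_up−S_dn) = (5.0000−5.0000)/(81.3816−48.9389) = 0.0000. V = [p*·5.0000 + (1−p*)·5.0000]/1.04 = 4.8077. B = V − Δ·S = 4.8077.
(3,1): S=91.4400. Δ = (V_up−V_dn)/(S_up−S_dn) = (5.0000−5.0000)/(135.3312−81.3816) = 0.0000. V = [p*·5.0000 + (1−p*)·5.0000]/1.04 = 4.8077. B = V − Δ·S = 4.8077.
(3,2): S=152.0576. Δ = (V_up−V_dn)/(S_up−S_dn) = (5.0000−5.0000)/(225.0452−135.3312) = 0.0000. V = [p*·5.0000 + (1−p*)·5.0000]/1.04 = 4.8077. B = V − Δ·S = 4.8077.
(3,3): S=252.8598. Δ = (V_up−V_dn)/(S_up−S_dn) = (0.0000−5.0000)/(374.2325−225.0452) = -0.0335. V = [p*·0.0000 + (1−p*)·5.0000]/1.04 = 3.5854. B = V − Δ·S = 12.0600.
(2,0): S=61.7838. Δ = (V_up−V_dn)/(S_up−S_dn) = (4.8077−4.8077)/(91.4400−54.9876) = 0.0000. V = [p*·4.8077 + (1−p*)·4.8077]/1.04 = 4.6228. B = V − Δ·S = 4.6228.
(2,1): S=102.7416. Δ = (V_up−V_dn)/(S_up−S_dn) = (4.8077−4.8077)/(152.0576−91.4400) = 0.0000. V = [p*·4.8077 + (1−p*)·4.8077]/1.04 = 4.6228. B = V − Δ·S = 4.6228.
(2,2): S=170.8512. Δ = (V_up−V_dn)/(S_up−S_dn) = (3.5854−4.8077)/(252.8598−152.0576) = -0.0121. V = [p*·3.5854 + (1−p*)·4.8077]/1.04 = 4.3240. B = V − Δ·S = 6.3957.
(1,0): S=69.4200. Δ = (V_up−V_dn)/(S_up−S_dn) = (4.6228−4.6228)/(102.7416−61.7838) = 0.0000. V = [p*·4.6228 + (1−p*)·4.6228]/1.04 = 4.4450. B = V − Δ·S = 4.4450.
(1,1): S=115.4400. Δ = (V_up−V_dn)/(S_up−S_dn) = (4.3240−4.6228)/(170.8512−102.7416) = -0.0044. V = [p*·4.3240 + (1−p*)·4.6228]/1.04 = 4.3719. B = V − Δ·S = 4.8784.
(0,0): S=78.0000. Δ = (V_up−V_dn)/(S_up−S_dn) = (4.3719−4.4450)/(115.4400−69.4200) = -0.0016. V = [p*·4.3719 + (1−p*)·4.4450]/1.04 = 4.2562. B = V − Δ·S = 4.3800.
Root portfolio cost Δ·78+B reproduces V0=4.2562.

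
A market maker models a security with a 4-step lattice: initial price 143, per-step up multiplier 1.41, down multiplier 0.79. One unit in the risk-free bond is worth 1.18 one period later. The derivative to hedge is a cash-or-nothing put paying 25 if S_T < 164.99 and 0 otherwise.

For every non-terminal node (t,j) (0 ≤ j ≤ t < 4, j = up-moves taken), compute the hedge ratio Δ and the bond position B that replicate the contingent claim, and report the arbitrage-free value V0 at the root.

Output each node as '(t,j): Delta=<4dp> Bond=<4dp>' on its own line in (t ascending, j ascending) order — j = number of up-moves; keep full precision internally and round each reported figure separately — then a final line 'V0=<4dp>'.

Since d<R<u, set p* = (R−d)/(u−d) = 0.6290; price each node as the discounted p*-expectation of its children.
At expiry t=4: V(4,0)=25.0000, V(4,1)=25.0000, V(4,2)=0.0000, V(4,3)=0.0000, V(4,4)=0.0000
  t=3,j=0: stock 70.5046 → up 99.4115 (V=25.0000), down 55.6986 (V=25.0000). Price 21.1864; hedge Δ=0.0000, bond B=21.1864.
  t=3,j=1: stock 125.8373 → up 177.4306 (V=0.0000), down 99.4115 (V=25.0000). Price 7.8595; hedge Δ=-0.3204, bond B=48.1821.
  t=3,j=2: stock 224.5957 → up 316.6799 (V=0.0000), down 177.4306 (V=0.0000). Price 0.0000; hedge Δ=0.0000, bond B=0.0000.
  t=3,j=3: stock 400.8606 → up 565.2135 (V=0.0000), down 316.6799 (V=0.0000). Price 0.0000; hedge Δ=0.0000, bond B=0.0000.
  t=2,j=0: stock 89.2463 → up 125.8373 (V=7.8595), down 70.5046 (V=21.1864). Price 10.8503; hedge Δ=-0.2409, bond B=32.3454.
  t=2,j=1: stock 159.2877 → up 224.5957 (V=0.0000), down 125.8373 (V=7.8595). Price 2.4709; hedge Δ=-0.0796, bond B=15.1475.
  t=2,j=2: stock 284.2983 → up 400.8606 (V=0.0000), down 224.5957 (V=0.0000). Price 0.0000; hedge Δ=0.0000, bond B=0.0000.
  t=1,j=0: stock 112.9700 → up 159.2877 (V=2.4709), down 89.2463 (V=10.8503). Price 4.7283; hedge Δ=-0.1196, bond B=18.2435.
  t=1,j=1: stock 201.6300 → up 284.2983 (V=0.0000), down 159.2877 (V=2.4709). Price 0.7768; hedge Δ=-0.0198, bond B=4.7620.
  t=0,j=0: stock 143.0000 → up 201.6300 (V=0.7768), down 112.9700 (V=4.7283). Price 1.9006; hedge Δ=-0.0446, bond B=8.2739.
Each (Δ,B) replicates both successor values, so the strategy is self-financing and V0 is arbitrage-free.

(0,0): Delta=-0.0446 Bond=8.2739
(1,0): Delta=-0.1196 Bond=18.2435
(1,1): Delta=-0.0198 Bond=4.7620
(2,0): Delta=-0.2409 Bond=32.3454
(2,1): Delta=-0.0796 Bond=15.1475
(2,2): Delta=0.0000 Bond=0.0000
(3,0): Delta=0.0000 Bond=21.1864
(3,1): Delta=-0.3204 Bond=48.1821
(3,2): Delta=0.0000 Bond=0.0000
(3,3): Delta=0.0000 Bond=0.0000
V0=1.9006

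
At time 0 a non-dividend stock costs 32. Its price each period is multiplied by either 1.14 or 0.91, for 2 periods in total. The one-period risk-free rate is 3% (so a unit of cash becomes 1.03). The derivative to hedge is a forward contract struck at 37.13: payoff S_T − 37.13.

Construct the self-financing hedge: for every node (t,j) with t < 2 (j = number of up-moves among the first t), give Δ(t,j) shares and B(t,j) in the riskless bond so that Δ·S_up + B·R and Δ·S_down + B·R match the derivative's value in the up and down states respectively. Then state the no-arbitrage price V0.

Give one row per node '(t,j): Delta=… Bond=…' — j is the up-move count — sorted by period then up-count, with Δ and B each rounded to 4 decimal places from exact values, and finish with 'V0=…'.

(0,0): Delta=1.0000 Bond=-34.9986
(1,0): Delta=1.0000 Bond=-36.0485
(1,1): Delta=1.0000 Bond=-36.0485
V0=-2.9986

Since d<R<u, set p* = (R−d)/(u−d) = 0.5217; price each node as the discounted p*-expectation of its children.
At expiry t=2: V(2,0)=-10.6308, V(2,1)=-3.9332, V(2,2)=4.4572
Node (1,0) S=29.1200: V=(p*·-3.9332+(1−p*)·-10.6308)/1.03=-6.9285; Δ=(-3.9332−-10.6308)/(33.1968−26.4992)=1.0000; B=V−Δ·S=-36.0485
Node (1,1) S=36.4800: V=(p*·4.4572+(1−p*)·-3.9332)/1.03=0.4315; Δ=(4.4572−-3.9332)/(41.5872−33.1968)=1.0000; B=V−Δ·S=-36.0485
Node (0,0) S=32.0000: V=(p*·0.4315+(1−p*)·-6.9285)/1.03=-2.9986; Δ=(0.4315−-6.9285)/(36.4800−29.1200)=1.0000; B=V−Δ·S=-34.9986
Root portfolio cost Δ·32+B reproduces V0=-2.9986.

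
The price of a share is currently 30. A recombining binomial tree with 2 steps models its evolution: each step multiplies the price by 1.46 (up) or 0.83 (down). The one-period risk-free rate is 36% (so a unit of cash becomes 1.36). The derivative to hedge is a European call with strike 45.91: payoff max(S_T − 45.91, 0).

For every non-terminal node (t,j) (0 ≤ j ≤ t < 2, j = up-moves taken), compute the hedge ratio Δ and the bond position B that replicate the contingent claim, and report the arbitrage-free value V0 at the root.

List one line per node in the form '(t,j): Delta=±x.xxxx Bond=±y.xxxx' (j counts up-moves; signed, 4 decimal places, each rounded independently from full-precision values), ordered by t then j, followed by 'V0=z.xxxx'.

(0,0): Delta=0.5904 Bond=-10.8089
(1,0): Delta=0.0000 Bond=0.0000
(1,1): Delta=0.6537 Bond=-17.4738
V0=6.9021

Under the risk-neutral measure, an up-move has probability p* = (R−d)/(u−d) = 0.8413 and values discount at R = 1.36.
Payoff layer (t=2): V(2,0)=0.0000, V(2,1)=0.0000, V(2,2)=18.0380
Node (1,0) S=24.9000: V=(p*·0.0000+(1−p*)·0.0000)/1.36=0.0000; Δ=(0.0000−0.0000)/(36.3540−20.6670)=0.0000; B=V−Δ·S=0.0000
Node (1,1) S=43.8000: V=(p*·18.0380+(1−p*)·0.0000)/1.36=11.1580; Δ=(18.0380−0.0000)/(63.9480−36.3540)=0.6537; B=V−Δ·S=-17.4738
Node (0,0) S=30.0000: V=(p*·11.1580+(1−p*)·0.0000)/1.36=6.9021; Δ=(11.1580−0.0000)/(43.8000−24.9000)=0.5904; B=V−Δ·S=-10.8089
Each (Δ,B) replicates both successor values, so the strategy is self-financing and V0 is arbitrage-free.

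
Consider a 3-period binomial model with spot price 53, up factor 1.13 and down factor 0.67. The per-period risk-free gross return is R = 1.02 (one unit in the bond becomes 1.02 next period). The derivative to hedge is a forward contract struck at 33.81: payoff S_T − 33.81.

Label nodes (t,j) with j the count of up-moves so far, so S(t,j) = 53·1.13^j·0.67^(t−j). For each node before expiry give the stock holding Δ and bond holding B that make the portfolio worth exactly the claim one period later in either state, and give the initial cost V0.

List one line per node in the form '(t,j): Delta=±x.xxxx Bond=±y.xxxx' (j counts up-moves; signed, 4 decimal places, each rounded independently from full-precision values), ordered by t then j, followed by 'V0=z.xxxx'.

(0,0): Delta=1.0000 Bond=-31.8599
(1,0): Delta=1.0000 Bond=-32.4971
(1,1): Delta=1.0000 Bond=-32.4971
(2,0): Delta=1.0000 Bond=-33.1471
(2,1): Delta=1.0000 Bond=-33.1471
(2,2): Delta=1.0000 Bond=-33.1471
V0=21.1401

The replicating-portfolio and risk-neutral prices coincide; use p* = (1.02−0.67)/(1.13−0.67) = 0.7609 for the latter.
At expiry t=3: V(3,0)=-17.8696, V(3,1)=-6.9254, V(3,2)=11.5327, V(3,3)=42.6635
  t=2,j=0: stock 23.7917 → up 26.8846 (V=-6.9254), down 15.9404 (V=-17.8696). Price -9.3554; hedge Δ=1.0000, bond B=-33.1471.
  t=2,j=1: stock 40.1263 → up 45.3427 (V=11.5327), down 26.8846 (V=-6.9254). Price 6.9792; hedge Δ=1.0000, bond B=-33.1471.
  t=2,j=2: stock 67.6757 → up 76.4735 (V=42.6635), down 45.3427 (V=11.5327). Price 34.5286; hedge Δ=1.0000, bond B=-33.1471.
  t=1,j=0: stock 35.5100 → up 40.1263 (V=6.9792), down 23.7917 (V=-9.3554). Price 3.0129; hedge Δ=1.0000, bond B=-32.4971.
  t=1,j=1: stock 59.8900 → up 67.6757 (V=34.5286), down 40.1263 (V=6.9792). Price 27.3929; hedge Δ=1.0000, bond B=-32.4971.
  t=0,j=0: stock 53.0000 → up 59.8900 (V=27.3929), down 35.5100 (V=3.0129). Price 21.1401; hedge Δ=1.0000, bond B=-31.8599.
The time-0 hedge costs 21.1401, which is the no-arbitrage price.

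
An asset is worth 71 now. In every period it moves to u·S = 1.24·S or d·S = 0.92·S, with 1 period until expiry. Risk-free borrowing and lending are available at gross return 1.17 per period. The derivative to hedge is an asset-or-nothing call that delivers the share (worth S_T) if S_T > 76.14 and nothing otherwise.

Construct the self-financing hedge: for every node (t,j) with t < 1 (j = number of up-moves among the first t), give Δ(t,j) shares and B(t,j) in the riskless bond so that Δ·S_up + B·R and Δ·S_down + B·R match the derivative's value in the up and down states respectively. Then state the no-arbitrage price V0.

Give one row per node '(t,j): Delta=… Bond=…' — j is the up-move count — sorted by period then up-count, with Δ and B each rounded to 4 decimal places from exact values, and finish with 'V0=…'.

(0,0): Delta=3.8750 Bond=-216.3376
V0=58.7874

No-arbitrage ⇒ martingale measure with p* = (R−d)/(u−d) = 0.7812.
Terminal payoffs: V(1,0)=0.0000, V(1,1)=88.0400
(0,0): S=71.0000. Δ = (V_up−V_dn)/(S_up−S_dn) = (88.0400−0.0000)/(88.0400−65.3200) = 3.8750. V = [p*·88.0400 + (1−p*)·0.0000]/1.17 = 58.7874. B = V − Δ·S = -216.3376.
Each (Δ,B) replicates both successor values, so the strategy is self-financing and V0 is arbitrage-free.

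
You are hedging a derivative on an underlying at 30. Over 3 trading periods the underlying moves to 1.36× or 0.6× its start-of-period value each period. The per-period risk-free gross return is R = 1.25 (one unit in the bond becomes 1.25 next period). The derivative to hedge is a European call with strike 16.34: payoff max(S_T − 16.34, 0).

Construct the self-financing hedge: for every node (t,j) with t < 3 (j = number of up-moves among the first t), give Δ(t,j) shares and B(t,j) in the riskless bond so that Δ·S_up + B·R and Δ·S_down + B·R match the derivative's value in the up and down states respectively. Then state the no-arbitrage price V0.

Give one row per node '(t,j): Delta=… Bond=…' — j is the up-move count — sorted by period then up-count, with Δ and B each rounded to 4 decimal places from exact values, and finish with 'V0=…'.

(0,0): Delta=0.9837 Bond=-7.8161
(1,0): Delta=0.8479 Bond=-7.3259
(1,1): Delta=0.9938 Bond=-10.1838
(2,0): Delta=0.0000 Bond=0.0000
(2,1): Delta=0.9112 Bond=-10.7070
(2,2): Delta=1.0000 Bond=-13.0720
V0=21.6947

Since d<R<u, set p* = (R−d)/(u−d) = 0.8553; price each node as the discounted p*-expectation of its children.
Payoff layer (t=3): V(3,0)=0.0000, V(3,1)=0.0000, V(3,2)=16.9528, V(3,3)=59.1237
  t=2,j=0: stock 10.8000 → up 14.6880 (V=0.0000), down 6.4800 (V=0.0000). Price 0.0000; hedge Δ=0.0000, bond B=0.0000.
  t=2,j=1: stock 24.4800 → up 33.2928 (V=16.9528), down 14.6880 (V=0.0000). Price 11.5993; hedge Δ=0.9112, bond B=-10.7070.
  t=2,j=2: stock 55.4880 → up 75.4637 (V=59.1237), down 33.2928 (V=16.9528). Price 42.4160; hedge Δ=1.0000, bond B=-13.0720.
  t=1,j=0: stock 18.0000 → up 24.4800 (V=11.5993), down 10.8000 (V=0.0000). Price 7.9364; hedge Δ=0.8479, bond B=-7.3259.
  t=1,j=1: stock 40.8000 → up 55.4880 (V=42.4160), down 24.4800 (V=11.5993). Price 30.3645; hedge Δ=0.9938, bond B=-10.1838.
  t=0,j=0: stock 30.0000 → up 40.8000 (V=30.3645), down 18.0000 (V=7.9364). Price 21.6947; hedge Δ=0.9837, bond B=-7.8161.
The time-0 hedge costs 21.6947, which is the no-arbitrage price.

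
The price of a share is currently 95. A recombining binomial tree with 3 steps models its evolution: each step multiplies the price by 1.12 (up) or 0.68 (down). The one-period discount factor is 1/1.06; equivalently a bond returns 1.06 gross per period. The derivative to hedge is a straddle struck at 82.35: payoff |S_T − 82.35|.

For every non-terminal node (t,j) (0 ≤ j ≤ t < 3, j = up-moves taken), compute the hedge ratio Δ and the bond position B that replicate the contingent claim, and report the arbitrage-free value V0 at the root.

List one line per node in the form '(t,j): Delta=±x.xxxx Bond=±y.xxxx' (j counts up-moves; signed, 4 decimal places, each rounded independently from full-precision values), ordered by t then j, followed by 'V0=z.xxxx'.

(0,0): Delta=0.6236 Bond=-29.8050
(1,0): Delta=-1.0000 Bond=73.2912
(1,1): Delta=0.7792 Bond=-48.1541
(2,0): Delta=-1.0000 Bond=77.6887
(2,1): Delta=-1.0000 Bond=77.6887
(2,2): Delta=0.9498 Bond=-71.3694
V0=29.4369

Since d<R<u, set p* = (R−d)/(u−d) = 0.8636; price each node as the discounted p*-expectation of its children.
Terminal payoffs: V(3,0)=52.4790, V(3,1)=33.1506, V(3,2)=1.3158, V(3,3)=51.1182
Node (2,0) S=43.9280: V=(p*·33.1506+(1−p*)·52.4790)/1.06=33.7607; Δ=(33.1506−52.4790)/(49.1994−29.8710)=-1.0000; B=V−Δ·S=77.6887
Node (2,1) S=72.3520: V=(p*·1.3158+(1−p*)·33.1506)/1.06=5.3367; Δ=(1.3158−33.1506)/(81.0342−49.1994)=-1.0000; B=V−Δ·S=77.6887
Node (2,2) S=119.1680: V=(p*·51.1182+(1−p*)·1.3158)/1.06=41.8179; Δ=(51.1182−1.3158)/(133.4682−81.0342)=0.9498; B=V−Δ·S=-71.3694
Node (1,0) S=64.6000: V=(p*·5.3367+(1−p*)·33.7607)/1.06=8.6912; Δ=(5.3367−33.7607)/(72.3520−43.9280)=-1.0000; B=V−Δ·S=73.2912
Node (1,1) S=106.4000: V=(p*·41.8179+(1−p*)·5.3367)/1.06=34.7577; Δ=(41.8179−5.3367)/(119.1680−72.3520)=0.7792; B=V−Δ·S=-48.1541
Node (0,0) S=95.0000: V=(p*·34.7577+(1−p*)·8.6912)/1.06=29.4369; Δ=(34.7577−8.6912)/(106.4000−64.6000)=0.6236; B=V−Δ·S=-29.8050
Self-financing check: at every node Δ·S+B equals the discounted successor values.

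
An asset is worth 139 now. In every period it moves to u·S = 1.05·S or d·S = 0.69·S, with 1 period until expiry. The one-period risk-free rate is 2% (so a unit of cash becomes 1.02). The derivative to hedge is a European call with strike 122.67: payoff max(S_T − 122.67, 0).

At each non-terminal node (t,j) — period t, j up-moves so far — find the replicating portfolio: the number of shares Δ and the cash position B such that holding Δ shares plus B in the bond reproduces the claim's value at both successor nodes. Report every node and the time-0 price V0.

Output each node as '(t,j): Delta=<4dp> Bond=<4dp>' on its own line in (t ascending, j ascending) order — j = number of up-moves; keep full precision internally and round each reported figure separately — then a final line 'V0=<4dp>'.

Risk-neutral probability p* = (R−d)/(u−d) = (1.02−0.69)/(1.05−0.69) = 0.9167.
Terminal values V(1,·): V(1,0)=0.0000, V(1,1)=23.2800
Node (0,0) S=139.0000: V=(p*·23.2800+(1−p*)·0.0000)/1.02=20.9216; Δ=(23.2800−0.0000)/(145.9500−95.9100)=0.4652; B=V−Δ·S=-43.7451
Check: Δ(0,0)·S0 + B(0,0) = 20.9216 = V0.

(0,0): Delta=0.4652 Bond=-43.7451
V0=20.9216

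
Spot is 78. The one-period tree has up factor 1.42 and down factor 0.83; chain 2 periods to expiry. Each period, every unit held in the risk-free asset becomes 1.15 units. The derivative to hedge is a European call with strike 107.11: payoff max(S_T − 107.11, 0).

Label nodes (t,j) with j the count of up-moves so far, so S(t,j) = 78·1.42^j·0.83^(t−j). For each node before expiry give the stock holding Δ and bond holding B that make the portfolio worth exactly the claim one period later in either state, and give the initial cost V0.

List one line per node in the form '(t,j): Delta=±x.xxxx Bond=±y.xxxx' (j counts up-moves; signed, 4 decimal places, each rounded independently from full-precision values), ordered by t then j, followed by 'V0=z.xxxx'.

(0,0): Delta=0.5142 Bond=-28.9445
(1,0): Delta=0.0000 Bond=0.0000
(1,1): Delta=0.7677 Bond=-61.3713
V0=11.1593

Under the risk-neutral measure, an up-move has probability p* = (R−d)/(u−d) = 0.5424 and values discount at R = 1.15.
Terminal payoffs: V(2,0)=0.0000, V(2,1)=0.0000, V(2,2)=50.1692
(1,0): S=64.7400. Δ = (V_up−V_dn)/(S_up−S_dn) = (0.0000−0.0000)/(91.9308−53.7342) = 0.0000. V = [p*·0.0000 + (1−p*)·0.0000]/1.15 = 0.0000. B = V − Δ·S = 0.0000.
(1,1): S=110.7600. Δ = (V_up−V_dn)/(S_up−S_dn) = (50.1692−0.0000)/(157.2792−91.9308) = 0.7677. V = [p*·50.1692 + (1−p*)·0.0000]/1.15 = 23.6612. B = V − Δ·S = -61.3713.
(0,0): S=78.0000. Δ = (V_up−V_dn)/(S_up−S_dn) = (23.6612−0.0000)/(110.7600−64.7400) = 0.5142. V = [p*·23.6612 + (1−p*)·0.0000]/1.15 = 11.1593. B = V − Δ·S = -28.9445.
Each (Δ,B) replicates both successor values, so the strategy is self-financing and V0 is arbitrage-free.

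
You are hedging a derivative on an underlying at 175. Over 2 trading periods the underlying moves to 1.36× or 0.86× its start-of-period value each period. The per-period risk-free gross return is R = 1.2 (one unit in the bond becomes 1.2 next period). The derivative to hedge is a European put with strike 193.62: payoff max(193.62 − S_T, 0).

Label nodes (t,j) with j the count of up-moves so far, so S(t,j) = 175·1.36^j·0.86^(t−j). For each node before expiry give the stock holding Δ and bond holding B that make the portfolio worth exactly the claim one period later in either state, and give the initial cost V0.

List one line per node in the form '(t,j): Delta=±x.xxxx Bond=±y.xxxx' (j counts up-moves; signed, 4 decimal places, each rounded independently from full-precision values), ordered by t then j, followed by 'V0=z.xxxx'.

(0,0): Delta=-0.1956 Bond=38.7993
(1,0): Delta=-0.8530 Bond=145.4973
(1,1): Delta=0.0000 Bond=0.0000
V0=4.5646

Under the risk-neutral measure, an up-move has probability p* = (R−d)/(u−d) = 0.6800 and values discount at R = 1.2.
Payoff layer (t=2): V(2,0)=64.1900, V(2,1)=0.0000, V(2,2)=0.0000
  t=1,j=0: stock 150.5000 → up 204.6800 (V=0.0000), down 129.4300 (V=64.1900). Price 17.1173; hedge Δ=-0.8530, bond B=145.4973.
  t=1,j=1: stock 238.0000 → up 323.6800 (V=0.0000), down 204.6800 (V=0.0000). Price 0.0000; hedge Δ=0.0000, bond B=0.0000.
  t=0,j=0: stock 175.0000 → up 238.0000 (V=0.0000), down 150.5000 (V=17.1173). Price 4.5646; hedge Δ=-0.1956, bond B=38.7993.
The time-0 hedge costs 4.5646, which is the no-arbitrage price.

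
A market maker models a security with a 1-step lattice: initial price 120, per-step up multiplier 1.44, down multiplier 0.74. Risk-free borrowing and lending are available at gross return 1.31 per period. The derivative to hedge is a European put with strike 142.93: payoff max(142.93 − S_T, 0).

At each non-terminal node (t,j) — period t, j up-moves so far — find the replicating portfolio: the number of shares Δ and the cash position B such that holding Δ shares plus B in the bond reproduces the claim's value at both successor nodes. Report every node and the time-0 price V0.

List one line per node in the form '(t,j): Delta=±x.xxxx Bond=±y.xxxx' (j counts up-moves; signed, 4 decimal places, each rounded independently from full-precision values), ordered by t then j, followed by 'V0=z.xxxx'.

No-arbitrage ⇒ martingale measure with p* = (R−d)/(u−d) = 0.8143.
Terminal payoffs: V(1,0)=54.1300, V(1,1)=0.0000
  t=0,j=0: stock 120.0000 → up 172.8000 (V=0.0000), down 88.8000 (V=54.1300). Price 7.6738; hedge Δ=-0.6444, bond B=85.0024.
Each (Δ,B) replicates both successor values, so the strategy is self-financing and V0 is arbitrage-free.

(0,0): Delta=-0.6444 Bond=85.0024
V0=7.6738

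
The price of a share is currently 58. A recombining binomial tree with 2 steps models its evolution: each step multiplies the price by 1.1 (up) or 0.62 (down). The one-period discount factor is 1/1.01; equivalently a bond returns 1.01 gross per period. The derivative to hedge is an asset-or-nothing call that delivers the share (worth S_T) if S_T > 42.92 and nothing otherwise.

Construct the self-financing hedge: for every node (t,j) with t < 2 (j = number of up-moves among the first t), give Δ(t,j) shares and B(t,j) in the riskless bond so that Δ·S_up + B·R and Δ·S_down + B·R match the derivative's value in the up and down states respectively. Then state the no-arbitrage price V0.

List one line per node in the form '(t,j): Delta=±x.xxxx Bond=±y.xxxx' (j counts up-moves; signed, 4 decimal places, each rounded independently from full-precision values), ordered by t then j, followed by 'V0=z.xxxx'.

(0,0): Delta=2.0279 Bond=-72.2012
(1,0): Delta=0.0000 Bond=0.0000
(1,1): Delta=2.2917 Bond=-89.7517
V0=45.4169

Risk-neutral probability p* = (R−d)/(u−d) = (1.01−0.62)/(1.1−0.62) = 0.8125.
Terminal payoffs: V(2,0)=0.0000, V(2,1)=0.0000, V(2,2)=70.1800
(1,0): S=35.9600. Δ = (V_up−V_dn)/(S_up−S_dn) = (0.0000−0.0000)/(39.5560−22.2952) = 0.0000. V = [p*·0.0000 + (1−p*)·0.0000]/1.01 = 0.0000. B = V − Δ·S = 0.0000.
(1,1): S=63.8000. Δ = (V_up−V_dn)/(S_up−S_dn) = (70.1800−0.0000)/(70.1800−39.5560) = 2.2917. V = [p*·70.1800 + (1−p*)·0.0000]/1.01 = 56.4567. B = V − Δ·S = -89.7517.
(0,0): S=58.0000. Δ = (V_up−V_dn)/(S_up−S_dn) = (56.4567−0.0000)/(63.8000−35.9600) = 2.0279. V = [p*·56.4567 + (1−p*)·0.0000]/1.01 = 45.4169. B = V − Δ·S = -72.2012.
Self-financing check: at every node Δ·S+B equals the discounted successor values.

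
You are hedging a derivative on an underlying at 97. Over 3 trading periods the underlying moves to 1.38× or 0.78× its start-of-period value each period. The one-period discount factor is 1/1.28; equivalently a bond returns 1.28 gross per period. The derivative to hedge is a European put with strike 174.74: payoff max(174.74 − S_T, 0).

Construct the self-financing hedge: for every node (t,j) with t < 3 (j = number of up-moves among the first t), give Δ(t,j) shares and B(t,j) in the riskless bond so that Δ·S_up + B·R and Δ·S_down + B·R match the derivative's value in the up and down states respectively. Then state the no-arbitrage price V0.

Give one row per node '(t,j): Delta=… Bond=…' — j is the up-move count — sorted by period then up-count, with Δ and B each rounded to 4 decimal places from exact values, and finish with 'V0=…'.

(0,0): Delta=-0.4160 Bond=48.8055
(1,0): Delta=-1.0000 Bond=106.6528
(1,1): Delta=-0.3500 Bond=53.6347
(2,0): Delta=-1.0000 Bond=136.5156
(2,1): Delta=-1.0000 Bond=136.5156
(2,2): Delta=-0.2766 Bond=55.0798
V0=8.4488

No-arbitrage ⇒ martingale measure with p* = (R−d)/(u−d) = 0.8333.
Payoff layer (t=3): V(3,0)=128.7085, V(3,1)=93.2996, V(3,2)=30.6531, V(3,3)=0.0000
  t=2,j=0: stock 59.0148 → up 81.4404 (V=93.2996), down 46.0315 (V=128.7085). Price 77.5008; hedge Δ=-1.0000, bond B=136.5156.
  t=2,j=1: stock 104.4108 → up 144.0869 (V=30.6531), down 81.4404 (V=93.2996). Price 32.1048; hedge Δ=-1.0000, bond B=136.5156.
  t=2,j=2: stock 184.7268 → up 254.9230 (V=0.0000), down 144.0869 (V=30.6531). Price 3.9913; hedge Δ=-0.2766, bond B=55.0798.
  t=1,j=0: stock 75.6600 → up 104.4108 (V=32.1048), down 59.0148 (V=77.5008). Price 30.9928; hedge Δ=-1.0000, bond B=106.6528.
  t=1,j=1: stock 133.8600 → up 184.7268 (V=3.9913), down 104.4108 (V=32.1048). Price 6.7788; hedge Δ=-0.3500, bond B=53.6347.
  t=0,j=0: stock 97.0000 → up 133.8600 (V=6.7788), down 75.6600 (V=30.9928). Price 8.4488; hedge Δ=-0.4160, bond B=48.8055.
Each (Δ,B) replicates both successor values, so the strategy is self-financing and V0 is arbitrage-free.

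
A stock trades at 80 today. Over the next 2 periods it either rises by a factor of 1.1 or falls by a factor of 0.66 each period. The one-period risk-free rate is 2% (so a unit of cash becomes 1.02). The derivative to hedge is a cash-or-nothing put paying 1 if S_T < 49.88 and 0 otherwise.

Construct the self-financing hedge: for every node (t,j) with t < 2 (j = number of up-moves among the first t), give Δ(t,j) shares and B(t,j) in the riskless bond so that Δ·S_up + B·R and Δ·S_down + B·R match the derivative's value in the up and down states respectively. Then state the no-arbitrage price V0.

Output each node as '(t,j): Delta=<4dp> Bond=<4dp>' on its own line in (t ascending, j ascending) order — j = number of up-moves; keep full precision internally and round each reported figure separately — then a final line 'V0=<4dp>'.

(0,0): Delta=-0.0051 Bond=0.4369
(1,0): Delta=-0.0430 Bond=2.4510
(1,1): Delta=0.0000 Bond=0.0000
V0=0.0318

Under the risk-neutral measure, an up-move has probability p* = (R−d)/(u−d) = 0.8182 and values discount at R = 1.02.
Terminal values V(2,·): V(2,0)=1.0000, V(2,1)=0.0000, V(2,2)=0.0000
  t=1,j=0: stock 52.8000 → up 58.0800 (V=0.0000), down 34.8480 (V=1.0000). Price 0.1783; hedge Δ=-0.0430, bond B=2.4510.
  t=1,j=1: stock 88.0000 → up 96.8000 (V=0.0000), down 58.0800 (V=0.0000). Price 0.0000; hedge Δ=0.0000, bond B=0.0000.
  t=0,j=0: stock 80.0000 → up 88.0000 (V=0.0000), down 52.8000 (V=0.1783). Price 0.0318; hedge Δ=-0.0051, bond B=0.4369.
The time-0 hedge costs 0.0318, which is the no-arbitrage price.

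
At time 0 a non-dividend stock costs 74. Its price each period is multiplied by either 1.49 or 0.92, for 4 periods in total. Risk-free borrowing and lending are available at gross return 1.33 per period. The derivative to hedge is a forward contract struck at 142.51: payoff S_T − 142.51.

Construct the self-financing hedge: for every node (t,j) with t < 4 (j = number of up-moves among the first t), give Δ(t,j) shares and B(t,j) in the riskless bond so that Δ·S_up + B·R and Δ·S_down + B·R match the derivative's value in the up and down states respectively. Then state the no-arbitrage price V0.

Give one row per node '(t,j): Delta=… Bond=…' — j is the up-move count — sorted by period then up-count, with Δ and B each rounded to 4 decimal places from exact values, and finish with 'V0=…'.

(0,0): Delta=1.0000 Bond=-45.5448
(1,0): Delta=1.0000 Bond=-60.5746
(1,1): Delta=1.0000 Bond=-60.5746
(2,0): Delta=1.0000 Bond=-80.5642
(2,1): Delta=1.0000 Bond=-80.5642
(2,2): Delta=1.0000 Bond=-80.5642
(3,0): Delta=1.0000 Bond=-107.1504
(3,1): Delta=1.0000 Bond=-107.1504
(3,2): Delta=1.0000 Bond=-107.1504
(3,3): Delta=1.0000 Bond=-107.1504
V0=28.4552

Risk-neutral probability p* = (R−d)/(u−d) = (1.33−0.92)/(1.49−0.92) = 0.7193.
Payoff layer (t=4): V(4,0)=-89.4969, V(4,1)=-56.6519, V(4,2)=-3.4571, V(4,3)=82.6952, V(4,4)=222.2245
  t=3,j=0: stock 57.6229 → up 85.8581 (V=-56.6519), down 53.0131 (V=-89.4969). Price -49.5275; hedge Δ=1.0000, bond B=-107.1504.
  t=3,j=1: stock 93.3241 → up 139.0529 (V=-3.4571), down 85.8581 (V=-56.6519). Price -13.8263; hedge Δ=1.0000, bond B=-107.1504.
  t=3,j=2: stock 151.1444 → up 225.2052 (V=82.6952), down 139.0529 (V=-3.4571). Price 43.9940; hedge Δ=1.0000, bond B=-107.1504.
  t=3,j=3: stock 244.7882 → up 364.7345 (V=222.2245), down 225.2052 (V=82.6952). Price 137.6379; hedge Δ=1.0000, bond B=-107.1504.
  t=2,j=0: stock 62.6336 → up 93.3241 (V=-13.8263), down 57.6229 (V=-49.5275). Price -17.9306; hedge Δ=1.0000, bond B=-80.5642.
  t=2,j=1: stock 101.4392 → up 151.1444 (V=43.9940), down 93.3241 (V=-13.8263). Price 20.8750; hedge Δ=1.0000, bond B=-80.5642.
  t=2,j=2: stock 164.2874 → up 244.7882 (V=137.6379), down 151.1444 (V=43.9940). Price 83.7232; hedge Δ=1.0000, bond B=-80.5642.
  t=1,j=0: stock 68.0800 → up 101.4392 (V=20.8750), down 62.6336 (V=-17.9306). Price 7.5054; hedge Δ=1.0000, bond B=-60.5746.
  t=1,j=1: stock 110.2600 → up 164.2874 (V=83.7232), down 101.4392 (V=20.8750). Price 49.6854; hedge Δ=1.0000, bond B=-60.5746.
  t=0,j=0: stock 74.0000 → up 110.2600 (V=49.6854), down 68.0800 (V=7.5054). Price 28.4552; hedge Δ=1.0000, bond B=-45.5448.
Each (Δ,B) replicates both successor values, so the strategy is self-financing and V0 is arbitrage-free.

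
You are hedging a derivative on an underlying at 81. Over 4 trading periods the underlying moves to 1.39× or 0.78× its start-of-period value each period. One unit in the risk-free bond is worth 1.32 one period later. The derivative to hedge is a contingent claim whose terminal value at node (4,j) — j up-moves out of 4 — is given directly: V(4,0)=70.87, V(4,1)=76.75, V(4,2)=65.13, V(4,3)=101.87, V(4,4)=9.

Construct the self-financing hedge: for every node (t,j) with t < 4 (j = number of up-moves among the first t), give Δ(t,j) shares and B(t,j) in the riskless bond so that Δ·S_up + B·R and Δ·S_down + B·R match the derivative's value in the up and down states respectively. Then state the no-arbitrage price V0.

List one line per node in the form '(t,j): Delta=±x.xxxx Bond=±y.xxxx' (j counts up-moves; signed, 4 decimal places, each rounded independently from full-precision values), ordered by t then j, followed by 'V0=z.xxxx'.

No-arbitrage ⇒ martingale measure with p* = (R−d)/(u−d) = 0.8852.
At expiry t=4: V(4,0)=70.8700, V(4,1)=76.7500, V(4,2)=65.1300, V(4,3)=101.8700, V(4,4)=9.0000
Node (3,0) S=38.4387: V=(p*·76.7500+(1−p*)·70.8700)/1.32=57.6328; Δ=(76.7500−70.8700)/(53.4298−29.9822)=0.2508; B=V−Δ·S=47.9934
Node (3,1) S=68.4998: V=(p*·65.1300+(1−p*)·76.7500)/1.32=50.3511; Δ=(65.1300−76.7500)/(95.2147−53.4298)=-0.2781; B=V−Δ·S=69.4003
Node (3,2) S=122.0701: V=(p*·101.8700+(1−p*)·65.1300)/1.32=73.9803; Δ=(101.8700−65.1300)/(169.6774−95.2147)=0.4934; B=V−Δ·S=13.7507
Node (3,3) S=217.5351: V=(p*·9.0000+(1−p*)·101.8700)/1.32=14.8918; Δ=(9.0000−101.8700)/(302.3738−169.6774)=-0.6999; B=V−Δ·S=167.1377
Node (2,0) S=49.2804: V=(p*·50.3511+(1−p*)·57.6328)/1.32=38.7778; Δ=(50.3511−57.6328)/(68.4998−38.4387)=-0.2422; B=V−Δ·S=50.7150
Node (2,1) S=87.8202: V=(p*·73.9803+(1−p*)·50.3511)/1.32=53.9914; Δ=(73.9803−50.3511)/(122.0701−68.4998)=0.4411; B=V−Δ·S=15.2551
Node (2,2) S=156.5001: V=(p*·14.8918+(1−p*)·73.9803)/1.32=16.4185; Δ=(14.8918−73.9803)/(217.5351−122.0701)=-0.6190; B=V−Δ·S=113.2848
Node (1,0) S=63.1800: V=(p*·53.9914+(1−p*)·38.7778)/1.32=39.5800; Δ=(53.9914−38.7778)/(87.8202−49.2804)=0.3948; B=V−Δ·S=14.6396
Node (1,1) S=112.5900: V=(p*·16.4185+(1−p*)·53.9914)/1.32=15.7047; Δ=(16.4185−53.9914)/(156.5001−87.8202)=-0.5471; B=V−Δ·S=77.2996
Node (0,0) S=81.0000: V=(p*·15.7047+(1−p*)·39.5800)/1.32=13.9731; Δ=(15.7047−39.5800)/(112.5900−63.1800)=-0.4832; B=V−Δ·S=53.1130
Check: Δ(0,0)·S0 + B(0,0) = 13.9731 = V0.

(0,0): Delta=-0.4832 Bond=53.1130
(1,0): Delta=0.3948 Bond=14.6396
(1,1): Delta=-0.5471 Bond=77.2996
(2,0): Delta=-0.2422 Bond=50.7150
(2,1): Delta=0.4411 Bond=15.2551
(2,2): Delta=-0.6190 Bond=113.2848
(3,0): Delta=0.2508 Bond=47.9934
(3,1): Delta=-0.2781 Bond=69.4003
(3,2): Delta=0.4934 Bond=13.7507
(3,3): Delta=-0.6999 Bond=167.1377
V0=13.9731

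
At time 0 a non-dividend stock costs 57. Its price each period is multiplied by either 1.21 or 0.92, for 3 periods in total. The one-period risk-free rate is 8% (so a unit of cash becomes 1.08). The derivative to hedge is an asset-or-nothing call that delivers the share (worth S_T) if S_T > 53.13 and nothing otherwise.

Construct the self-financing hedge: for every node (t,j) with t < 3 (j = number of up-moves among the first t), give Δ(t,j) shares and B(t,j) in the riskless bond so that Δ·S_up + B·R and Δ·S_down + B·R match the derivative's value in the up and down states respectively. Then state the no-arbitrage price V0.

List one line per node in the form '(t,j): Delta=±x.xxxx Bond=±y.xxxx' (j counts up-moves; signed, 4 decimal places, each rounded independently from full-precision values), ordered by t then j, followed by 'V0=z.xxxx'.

Risk-neutral probability p* = (R−d)/(u−d) = (1.08−0.92)/(1.21−0.92) = 0.5517.
Terminal payoffs: V(3,0)=0.0000, V(3,1)=58.3762, V(3,2)=76.7774, V(3,3)=100.9790
Node (2,0) S=48.2448: V=(p*·58.3762+(1−p*)·0.0000)/1.08=29.8218; Δ=(58.3762−0.0000)/(58.3762−44.3852)=4.1724; B=V−Δ·S=-171.4755
Node (2,1) S=63.4524: V=(p*·76.7774+(1−p*)·58.3762)/1.08=63.4524; Δ=(76.7774−58.3762)/(76.7774−58.3762)=1.0000; B=V−Δ·S=0.0000
Node (2,2) S=83.4537: V=(p*·100.9790+(1−p*)·76.7774)/1.08=83.4537; Δ=(100.9790−76.7774)/(100.9790−76.7774)=1.0000; B=V−Δ·S=0.0000
Node (1,0) S=52.4400: V=(p*·63.4524+(1−p*)·29.8218)/1.08=44.7932; Δ=(63.4524−29.8218)/(63.4524−48.2448)=2.2114; B=V−Δ·S=-71.1744
Node (1,1) S=68.9700: V=(p*·83.4537+(1−p*)·63.4524)/1.08=68.9700; Δ=(83.4537−63.4524)/(83.4537−63.4524)=1.0000; B=V−Δ·S=0.0000
Node (0,0) S=57.0000: V=(p*·68.9700+(1−p*)·44.7932)/1.08=53.8260; Δ=(68.9700−44.7932)/(68.9700−52.4400)=1.4626; B=V−Δ·S=-29.5424
The time-0 hedge costs 53.8260, which is the no-arbitrage price.

(0,0): Delta=1.4626 Bond=-29.5424
(1,0): Delta=2.2114 Bond=-71.1744
(1,1): Delta=1.0000 Bond=0.0000
(2,0): Delta=4.1724 Bond=-171.4755
(2,1): Delta=1.0000 Bond=0.0000
(2,2): Delta=1.0000 Bond=0.0000
V0=53.8260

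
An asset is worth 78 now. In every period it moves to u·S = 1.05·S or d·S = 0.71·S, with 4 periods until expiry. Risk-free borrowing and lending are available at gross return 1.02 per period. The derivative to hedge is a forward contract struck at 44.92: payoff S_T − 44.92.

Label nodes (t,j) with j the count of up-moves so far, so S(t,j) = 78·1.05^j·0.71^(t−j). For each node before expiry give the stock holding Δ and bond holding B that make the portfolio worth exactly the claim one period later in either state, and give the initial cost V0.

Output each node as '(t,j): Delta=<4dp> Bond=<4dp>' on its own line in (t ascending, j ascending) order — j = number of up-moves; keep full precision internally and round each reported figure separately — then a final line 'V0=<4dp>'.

(0,0): Delta=1.0000 Bond=-41.4991
(1,0): Delta=1.0000 Bond=-42.3291
(1,1): Delta=1.0000 Bond=-42.3291
(2,0): Delta=1.0000 Bond=-43.1757
(2,1): Delta=1.0000 Bond=-43.1757
(2,2): Delta=1.0000 Bond=-43.1757
(3,0): Delta=1.0000 Bond=-44.0392
(3,1): Delta=1.0000 Bond=-44.0392
(3,2): Delta=1.0000 Bond=-44.0392
(3,3): Delta=1.0000 Bond=-44.0392
V0=36.5009

Since d<R<u, set p* = (R−d)/(u−d) = 0.9118; price each node as the discounted p*-expectation of its children.
Payoff layer (t=4): V(4,0)=-25.0989, V(4,1)=-15.6071, V(4,2)=-1.5699, V(4,3)=19.1893, V(4,4)=49.8895
Node (3,0) S=27.9171: V=(p*·-15.6071+(1−p*)·-25.0989)/1.02=-16.1222; Δ=(-15.6071−-25.0989)/(29.3129−19.8211)=1.0000; B=V−Δ·S=-44.0392
Node (3,1) S=41.2858: V=(p*·-1.5699+(1−p*)·-15.6071)/1.02=-2.7534; Δ=(-1.5699−-15.6071)/(43.3501−29.3129)=1.0000; B=V−Δ·S=-44.0392
Node (3,2) S=61.0564: V=(p*·19.1893+(1−p*)·-1.5699)/1.02=17.0172; Δ=(19.1893−-1.5699)/(64.1093−43.3501)=1.0000; B=V−Δ·S=-44.0392
Node (3,3) S=90.2948: V=(p*·49.8895+(1−p*)·19.1893)/1.02=46.2555; Δ=(49.8895−19.1893)/(94.8095−64.1093)=1.0000; B=V−Δ·S=-44.0392
Node (2,0) S=39.3198: V=(p*·-2.7534+(1−p*)·-16.1222)/1.02=-3.8559; Δ=(-2.7534−-16.1222)/(41.2858−27.9171)=1.0000; B=V−Δ·S=-43.1757
Node (2,1) S=58.1490: V=(p*·17.0172+(1−p*)·-2.7534)/1.02=14.9733; Δ=(17.0172−-2.7534)/(61.0565−41.2858)=1.0000; B=V−Δ·S=-43.1757
Node (2,2) S=85.9950: V=(p*·46.2555+(1−p*)·17.0172)/1.02=42.8193; Δ=(46.2555−17.0172)/(90.2948−61.0564)=1.0000; B=V−Δ·S=-43.1757
Node (1,0) S=55.3800: V=(p*·14.9733+(1−p*)·-3.8559)/1.02=13.0509; Δ=(14.9733−-3.8559)/(58.1490−39.3198)=1.0000; B=V−Δ·S=-42.3291
Node (1,1) S=81.9000: V=(p*·42.8193+(1−p*)·14.9733)/1.02=39.5709; Δ=(42.8193−14.9733)/(85.9950−58.1490)=1.0000; B=V−Δ·S=-42.3291
Node (0,0) S=78.0000: V=(p*·39.5709+(1−p*)·13.0509)/1.02=36.5009; Δ=(39.5709−13.0509)/(81.9000−55.3800)=1.0000; B=V−Δ·S=-41.4991
Root portfolio cost Δ·78+B reproduces V0=36.5009.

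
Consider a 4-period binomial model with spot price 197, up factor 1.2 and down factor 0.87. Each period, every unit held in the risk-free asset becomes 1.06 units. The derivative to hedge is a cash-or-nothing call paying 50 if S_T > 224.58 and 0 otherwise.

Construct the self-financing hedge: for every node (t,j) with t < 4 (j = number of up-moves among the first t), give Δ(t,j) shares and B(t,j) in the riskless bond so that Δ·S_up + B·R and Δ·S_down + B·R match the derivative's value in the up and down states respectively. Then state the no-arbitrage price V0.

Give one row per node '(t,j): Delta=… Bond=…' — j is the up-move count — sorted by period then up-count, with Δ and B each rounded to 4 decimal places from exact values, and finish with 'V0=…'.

Under the risk-neutral measure, an up-move has probability p* = (R−d)/(u−d) = 0.5758 and values discount at R = 1.06.
Payoff layer (t=4): V(4,0)=0.0000, V(4,1)=0.0000, V(4,2)=0.0000, V(4,3)=50.0000, V(4,4)=50.0000
  t=3,j=0: stock 129.7251 → up 155.6701 (V=0.0000), down 112.8608 (V=0.0000). Price 0.0000; hedge Δ=0.0000, bond B=0.0000.
  t=3,j=1: stock 178.9312 → up 214.7174 (V=0.0000), down 155.6701 (V=0.0000). Price 0.0000; hedge Δ=0.0000, bond B=0.0000.
  t=3,j=2: stock 246.8016 → up 296.1619 (V=50.0000), down 214.7174 (V=0.0000). Price 27.1584; hedge Δ=0.6139, bond B=-124.3568.
  t=3,j=3: stock 340.4160 → up 408.4992 (V=50.0000), down 296.1619 (V=50.0000). Price 47.1698; hedge Δ=0.0000, bond B=47.1698.
  t=2,j=0: stock 149.1093 → up 178.9312 (V=0.0000), down 129.7251 (V=0.0000). Price 0.0000; hedge Δ=0.0000, bond B=0.0000.
  t=2,j=1: stock 205.6680 → up 246.8016 (V=27.1584), down 178.9312 (V=0.0000). Price 14.7515; hedge Δ=0.4002, bond B=-67.5466.
  t=2,j=2: stock 283.6800 → up 340.4160 (V=47.1698), down 246.8016 (V=27.1584). Price 36.4907; hedge Δ=0.2138, bond B=-24.1500.
  t=1,j=0: stock 171.3900 → up 205.6680 (V=14.7515), down 149.1093 (V=0.0000). Price 8.0126; hedge Δ=0.2608, bond B=-36.6891.
  t=1,j=1: stock 236.4000 → up 283.6800 (V=36.4907), down 205.6680 (V=14.7515). Price 25.7245; hedge Δ=0.2787, bond B=-40.1516.
  t=0,j=0: stock 197.0000 → up 236.4000 (V=25.7245), down 171.3900 (V=8.0126). Price 17.1796; hedge Δ=0.2725, bond B=-36.4931.
The time-0 hedge costs 17.1796, which is the no-arbitrage price.

(0,0): Delta=0.2725 Bond=-36.4931
(1,0): Delta=0.2608 Bond=-36.6891
(1,1): Delta=0.2787 Bond=-40.1516
(2,0): Delta=0.0000 Bond=0.0000
(2,1): Delta=0.4002 Bond=-67.5466
(2,2): Delta=0.2138 Bond=-24.1500
(3,0): Delta=0.0000 Bond=0.0000
(3,1): Delta=0.0000 Bond=0.0000
(3,2): Delta=0.6139 Bond=-124.3568
(3,3): Delta=0.0000 Bond=47.1698
V0=17.1796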